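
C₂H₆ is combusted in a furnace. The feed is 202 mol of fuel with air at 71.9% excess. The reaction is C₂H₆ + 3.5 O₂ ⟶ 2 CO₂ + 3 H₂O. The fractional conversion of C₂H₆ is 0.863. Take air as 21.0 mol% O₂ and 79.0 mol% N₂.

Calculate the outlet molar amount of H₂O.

Stoichiometric O₂ = 3.5 × 202 = 707 mol; O₂ fed = 707 × 1.719 = 1215 mol.
N₂ fed = 1215 × 79/21 = 4572 mol.
Fuel reacted = 0.863 × 202 → ξ = 174.3 mol.
Outlet (n = n₀ + ν ξ):
  C₂H₆: 202 − 1(174.3) = 27.67
  O₂: 1215 − 3.5(174.3) = 605.2
  N₂: 4572 (inert)
  CO₂: 0 + 2(174.3) = 348.7
  H₂O: 0 + 3(174.3) = 523

523 mol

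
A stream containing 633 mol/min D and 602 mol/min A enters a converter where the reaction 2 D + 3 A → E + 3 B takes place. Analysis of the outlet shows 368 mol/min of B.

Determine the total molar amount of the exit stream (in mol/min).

1110 mol/min

For B: n = n₀ + 3ξ → 368 = 0 + 3ξ, giving ξ = 122.7 mol/min.
Outlet amounts (n = n₀ + ν ξ):
  D: 633 − 2(122.7) = 387.7
  A: 602 − 3(122.7) = 234
  E: 0 + 1(122.7) = 122.7
  B: 0 + 3(122.7) = 368
Total out = 387.7 + 234 + 122.7 + 368 = 1112 mol/min.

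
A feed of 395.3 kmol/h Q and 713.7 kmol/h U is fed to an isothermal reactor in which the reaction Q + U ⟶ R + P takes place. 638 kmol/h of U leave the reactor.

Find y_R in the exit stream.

0.0683

For U: n = n₀ − 1ξ → 638 = 713.7 − 1ξ, giving ξ = 75.7 kmol/h.
Outlet amounts (n = n₀ + ν ξ):
  Q: 395.3 − 1(75.7) = 319.6
  U: 713.7 − 1(75.7) = 638
  R: 0 + 1(75.7) = 75.7
  P: 0 + 1(75.7) = 75.7
Total out = 1109 kmol/h; y_R = 75.7 / 1109 = 0.06826.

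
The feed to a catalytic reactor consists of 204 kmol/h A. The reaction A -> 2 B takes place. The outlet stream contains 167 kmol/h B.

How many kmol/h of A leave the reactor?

For B: n = n₀ + 2ξ → 167 = 0 + 2ξ, giving ξ = 83.5 kmol/h.
Outlet amounts (n = n₀ + ν ξ):
  A: 204 − 1(83.5) = 120.5
  B: 0 + 2(83.5) = 167

120 kmol/h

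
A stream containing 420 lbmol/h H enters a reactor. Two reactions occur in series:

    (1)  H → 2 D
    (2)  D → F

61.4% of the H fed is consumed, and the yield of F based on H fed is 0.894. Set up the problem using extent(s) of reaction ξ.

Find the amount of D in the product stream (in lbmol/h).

Conversion of H: H consumed = 1ξ₁ = 0.614 × 420 → ξ₁ = 257.9 lbmol/h.
Yield of F: 1ξ₂ / 420 = 0.894 → ξ₂ = 375.5 lbmol/h.
Outlet amounts (n = n₀ + Σ ν·ξ):
  H: 420 − 1(257.9) = 162.1
  D: 0 + 2(257.9) − 1(375.5) = 140.3
  F: 0 + 1(375.5) = 375.5

140 lbmol/h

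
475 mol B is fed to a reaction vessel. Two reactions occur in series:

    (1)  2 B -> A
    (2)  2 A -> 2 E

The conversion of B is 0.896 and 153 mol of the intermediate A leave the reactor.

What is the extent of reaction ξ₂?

ξ₂ = 29.9 mol

Conversion of B: B consumed = 2ξ₁ = 0.896 × 475 → ξ₁ = 212.8 mol.
A balance: n_A = 0 + 1ξ₁ − 2ξ₂ = 153 → ξ₂ = (1·212.8 − 153)/2 = 29.9 mol.
Outlet amounts (n = n₀ + Σ ν·ξ):
  B: 475 − 2(212.8) = 49.4
  A: 0 + 1(212.8) − 2(29.9) = 153
  E: 0 + 2(29.9) = 59.8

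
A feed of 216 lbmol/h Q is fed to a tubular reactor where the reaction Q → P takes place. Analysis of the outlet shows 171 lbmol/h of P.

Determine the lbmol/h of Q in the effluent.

45 lbmol/h

For P: n = n₀ + 1ξ → 171 = 0 + 1ξ, giving ξ = 171 lbmol/h.
Outlet amounts (n = n₀ + ν ξ):
  Q: 216 − 1(171) = 45
  P: 0 + 1(171) = 171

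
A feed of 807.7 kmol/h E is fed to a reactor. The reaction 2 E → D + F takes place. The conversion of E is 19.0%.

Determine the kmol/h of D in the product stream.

76.7 kmol/h

E reacted = 0.19 × 807.7 = 153.5 kmol/h; ν_E = −2, so ξ = 153.5/2 = 76.73 kmol/h.
Outlet amounts (n = n₀ + ν ξ):
  E: 807.7 − 2(76.73) = 654.2
  D: 0 + 1(76.73) = 76.73
  F: 0 + 1(76.73) = 76.73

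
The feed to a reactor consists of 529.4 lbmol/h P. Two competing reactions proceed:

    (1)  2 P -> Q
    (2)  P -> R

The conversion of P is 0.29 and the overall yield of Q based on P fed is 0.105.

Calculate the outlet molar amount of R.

Yield of Q: 1ξ₁ / 529.4 = 0.105 → ξ₁ = 55.59 lbmol/h.
Conversion of P: 2ξ₁ + 1ξ₂ = 0.29 × 529.4 = 153.5 → ξ₂ = 42.35 lbmol/h.
Outlet amounts (n = n₀ + Σ ν·ξ):
  P: 529.4 − 2(55.59) − 1(42.35) = 375.9
  Q: 0 + 1(55.59) = 55.59
  R: 0 + 1(42.35) = 42.35

42.4 lbmol/h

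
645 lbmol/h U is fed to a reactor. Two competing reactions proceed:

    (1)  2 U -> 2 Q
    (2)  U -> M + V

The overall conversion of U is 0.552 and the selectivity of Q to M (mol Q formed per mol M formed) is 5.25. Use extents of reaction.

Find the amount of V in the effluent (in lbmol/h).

57 lbmol/h

Conversion of U: U consumed = 0.552 × 645 = 356 lbmol/h = 2ξ₁ + 1ξ₂.
Selectivity: 2ξ₁ / (1ξ₂) = 5.25 → ξ₁ = 2.625 ξ₂.
Substitute: (2·2.625 + 1) ξ₂ = 356 → ξ₂ = 56.97 lbmol/h, ξ₁ = 149.5 lbmol/h.
Outlet amounts (n = n₀ + Σ ν·ξ):
  U: 645 − 2(149.5) − 1(56.97) = 289
  Q: 0 + 2(149.5) = 299.1
  M: 0 + 1(56.97) = 56.97
  V: 0 + 1(56.97) = 56.97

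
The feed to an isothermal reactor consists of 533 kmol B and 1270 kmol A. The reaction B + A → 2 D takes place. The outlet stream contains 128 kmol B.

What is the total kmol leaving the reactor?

1800 kmol

For B: n = n₀ − 1ξ → 128 = 533 − 1ξ, giving ξ = 405 kmol.
Outlet amounts (n = n₀ + ν ξ):
  B: 533 − 1(405) = 128
  A: 1270 − 1(405) = 865
  D: 0 + 2(405) = 810
Total out = 128 + 865 + 810 = 1803 kmol.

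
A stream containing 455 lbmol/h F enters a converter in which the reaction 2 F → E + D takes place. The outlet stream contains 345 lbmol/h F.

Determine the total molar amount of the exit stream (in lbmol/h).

455 lbmol/h

For F: n = n₀ − 2ξ → 345 = 455 − 2ξ, giving ξ = 55 lbmol/h.
Outlet amounts (n = n₀ + ν ξ):
  F: 455 − 2(55) = 345
  E: 0 + 1(55) = 55
  D: 0 + 1(55) = 55
Total out = 345 + 55 + 55 = 455 lbmol/h.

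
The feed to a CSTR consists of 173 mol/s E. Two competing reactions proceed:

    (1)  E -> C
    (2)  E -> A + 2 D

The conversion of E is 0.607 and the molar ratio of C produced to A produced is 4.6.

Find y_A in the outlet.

0.0891

Conversion of E: E consumed = 0.607 × 173 = 105 mol/s = 1ξ₁ + 1ξ₂.
Selectivity: 1ξ₁ / (1ξ₂) = 4.6 → ξ₁ = 4.6 ξ₂.
Substitute: (1·4.6 + 1) ξ₂ = 105 → ξ₂ = 18.75 mol/s, ξ₁ = 86.26 mol/s.
Outlet amounts (n = n₀ + Σ ν·ξ):
  E: 173 − 1(86.26) − 1(18.75) = 67.99
  C: 0 + 1(86.26) = 86.26
  A: 0 + 1(18.75) = 18.75
  D: 0 + 2(18.75) = 37.5
Total out = 210.5 mol/s; y_A = 18.75 / 210.5 = 0.08908.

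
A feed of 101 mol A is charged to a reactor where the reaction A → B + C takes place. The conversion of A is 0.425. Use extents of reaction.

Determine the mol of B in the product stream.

A reacted = 0.425 × 101 = 42.92 mol; ν_A = −1, so ξ = 42.92/1 = 42.92 mol.
Outlet amounts (n = n₀ + ν ξ):
  A: 101 − 1(42.92) = 58.08
  B: 0 + 1(42.92) = 42.92
  C: 0 + 1(42.92) = 42.92

42.9 mol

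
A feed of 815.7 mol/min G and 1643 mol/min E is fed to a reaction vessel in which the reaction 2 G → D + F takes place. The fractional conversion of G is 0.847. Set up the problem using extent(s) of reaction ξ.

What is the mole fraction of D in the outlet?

G reacted = 0.847 × 815.7 = 690.9 mol/min; ν_G = −2, so ξ = 690.9/2 = 345.4 mol/min.
Outlet amounts (n = n₀ + ν ξ):
  G: 815.7 − 2(345.4) = 124.8
  D: 0 + 1(345.4) = 345.4
  F: 0 + 1(345.4) = 345.4
  E: 1643 (inert)
Total out = 2459 mol/min; y_D = 345.4 / 2459 = 0.1405.

0.141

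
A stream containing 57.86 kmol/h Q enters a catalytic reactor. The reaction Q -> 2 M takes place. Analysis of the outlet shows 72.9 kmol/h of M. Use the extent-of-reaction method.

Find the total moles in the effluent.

For M: n = n₀ + 2ξ → 72.9 = 0 + 2ξ, giving ξ = 36.45 kmol/h.
Outlet amounts (n = n₀ + ν ξ):
  Q: 57.86 − 1(36.45) = 21.41
  M: 0 + 2(36.45) = 72.9
Total out = 21.41 + 72.9 = 94.31 kmol/h.

94.3 kmol/h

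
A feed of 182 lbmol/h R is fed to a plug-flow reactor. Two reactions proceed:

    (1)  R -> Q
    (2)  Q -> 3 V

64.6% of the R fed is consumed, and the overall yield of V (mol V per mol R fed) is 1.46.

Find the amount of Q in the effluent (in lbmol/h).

29 lbmol/h

Conversion of R: R consumed = 1ξ₁ = 0.646 × 182 → ξ₁ = 117.6 lbmol/h.
Yield of V: 3ξ₂ / 182 = 1.46 → ξ₂ = 88.57 lbmol/h.
Outlet amounts (n = n₀ + Σ ν·ξ):
  R: 182 − 1(117.6) = 64.43
  Q: 0 + 1(117.6) − 1(88.57) = 29
  V: 0 + 3(88.57) = 265.7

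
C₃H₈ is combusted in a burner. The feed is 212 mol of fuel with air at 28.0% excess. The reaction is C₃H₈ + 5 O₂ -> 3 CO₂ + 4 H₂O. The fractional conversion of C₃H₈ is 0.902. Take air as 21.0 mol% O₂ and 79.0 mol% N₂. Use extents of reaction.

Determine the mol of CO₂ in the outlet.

574 mol

Stoichiometric O₂ = 5 × 212 = 1060 mol; O₂ fed = 1060 × 1.280 = 1357 mol.
N₂ fed = 1357 × 79/21 = 5104 mol.
Fuel reacted = 0.902 × 212 → ξ = 191.2 mol.
Outlet (n = n₀ + ν ξ):
  C₃H₈: 212 − 1(191.2) = 20.78
  O₂: 1357 − 5(191.2) = 400.7
  N₂: 5104 (inert)
  CO₂: 0 + 3(191.2) = 573.7
  H₂O: 0 + 4(191.2) = 764.9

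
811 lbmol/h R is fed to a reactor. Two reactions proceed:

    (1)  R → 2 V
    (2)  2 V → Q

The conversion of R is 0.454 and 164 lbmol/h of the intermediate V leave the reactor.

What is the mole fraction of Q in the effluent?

Conversion of R: R consumed = 1ξ₁ = 0.454 × 811 → ξ₁ = 368.2 lbmol/h.
V balance: n_V = 0 + 2ξ₁ − 2ξ₂ = 164 → ξ₂ = (2·368.2 − 164)/2 = 286.2 lbmol/h.
Outlet amounts (n = n₀ + Σ ν·ξ):
  R: 811 − 1(368.2) = 442.8
  V: 0 + 2(368.2) − 2(286.2) = 164
  Q: 0 + 1(286.2) = 286.2
Total out = 893 lbmol/h; y_Q = 286.2 / 893 = 0.3205.

0.32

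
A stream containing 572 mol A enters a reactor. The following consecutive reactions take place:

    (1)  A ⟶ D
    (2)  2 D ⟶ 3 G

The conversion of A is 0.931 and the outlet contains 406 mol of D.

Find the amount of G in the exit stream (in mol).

190 mol

Conversion of A: A consumed = 1ξ₁ = 0.931 × 572 → ξ₁ = 532.5 mol.
D balance: n_D = 0 + 1ξ₁ − 2ξ₂ = 406 → ξ₂ = (1·532.5 − 406)/2 = 63.27 mol.
Outlet amounts (n = n₀ + Σ ν·ξ):
  A: 572 − 1(532.5) = 39.47
  D: 0 + 1(532.5) − 2(63.27) = 406
  G: 0 + 3(63.27) = 189.8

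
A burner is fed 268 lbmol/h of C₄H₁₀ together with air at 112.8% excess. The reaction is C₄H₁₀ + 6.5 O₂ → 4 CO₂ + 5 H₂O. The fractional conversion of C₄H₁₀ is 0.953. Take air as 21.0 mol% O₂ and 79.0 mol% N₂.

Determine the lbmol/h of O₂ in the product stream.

Stoichiometric O₂ = 6.5 × 268 = 1742 lbmol/h; O₂ fed = 1742 × 2.128 = 3707 lbmol/h.
N₂ fed = 3707 × 79/21 = 13950 lbmol/h.
Fuel reacted = 0.953 × 268 → ξ = 255.4 lbmol/h.
Outlet (n = n₀ + ν ξ):
  C₄H₁₀: 268 − 1(255.4) = 12.6
  O₂: 3707 − 6.5(255.4) = 2047
  N₂: 13950 (inert)
  CO₂: 0 + 4(255.4) = 1022
  H₂O: 0 + 5(255.4) = 1277

2050 lbmol/h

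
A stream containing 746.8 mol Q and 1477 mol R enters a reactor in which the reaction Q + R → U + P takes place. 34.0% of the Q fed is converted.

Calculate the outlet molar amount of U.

Q reacted = 0.34 × 746.8 = 253.9 mol; ν_Q = −1, so ξ = 253.9/1 = 253.9 mol.
Outlet amounts (n = n₀ + ν ξ):
  Q: 746.8 − 1(253.9) = 492.9
  R: 1477 − 1(253.9) = 1223
  U: 0 + 1(253.9) = 253.9
  P: 0 + 1(253.9) = 253.9

254 mol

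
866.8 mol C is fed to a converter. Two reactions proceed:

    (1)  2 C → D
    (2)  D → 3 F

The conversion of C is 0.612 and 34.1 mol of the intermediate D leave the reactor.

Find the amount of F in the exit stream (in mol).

Conversion of C: C consumed = 2ξ₁ = 0.612 × 866.8 → ξ₁ = 265.2 mol.
D balance: n_D = 0 + 1ξ₁ − 1ξ₂ = 34.1 → ξ₂ = (1·265.2 − 34.1)/1 = 231.1 mol.
Outlet amounts (n = n₀ + Σ ν·ξ):
  C: 866.8 − 2(265.2) = 336.3
  D: 0 + 1(265.2) − 1(231.1) = 34.1
  F: 0 + 3(231.1) = 693.4

693 mol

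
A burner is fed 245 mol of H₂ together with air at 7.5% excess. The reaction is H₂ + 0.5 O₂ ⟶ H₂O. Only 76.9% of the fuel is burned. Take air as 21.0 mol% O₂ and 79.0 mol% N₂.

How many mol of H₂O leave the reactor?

Stoichiometric O₂ = 0.5 × 245 = 122.5 mol; O₂ fed = 122.5 × 1.075 = 131.7 mol.
N₂ fed = 131.7 × 79/21 = 495.4 mol.
Fuel reacted = 0.769 × 245 → ξ = 188.4 mol.
Outlet (n = n₀ + ν ξ):
  H₂: 245 − 1(188.4) = 56.59
  O₂: 131.7 − 0.5(188.4) = 37.48
  N₂: 495.4 (inert)
  H₂O: 0 + 1(188.4) = 188.4

188 mol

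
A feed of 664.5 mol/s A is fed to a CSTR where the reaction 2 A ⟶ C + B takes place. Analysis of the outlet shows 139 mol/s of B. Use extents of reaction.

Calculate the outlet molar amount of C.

139 mol/s

For B: n = n₀ + 1ξ → 139 = 0 + 1ξ, giving ξ = 139 mol/s.
Outlet amounts (n = n₀ + ν ξ):
  A: 664.5 − 2(139) = 386.5
  C: 0 + 1(139) = 139
  B: 0 + 1(139) = 139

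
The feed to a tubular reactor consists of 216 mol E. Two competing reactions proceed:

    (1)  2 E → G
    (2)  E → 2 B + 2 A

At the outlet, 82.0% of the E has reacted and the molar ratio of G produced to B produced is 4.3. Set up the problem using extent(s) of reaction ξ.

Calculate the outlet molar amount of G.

Conversion of E: E consumed = 0.82 × 216 = 177.1 mol = 2ξ₁ + 1ξ₂.
Selectivity: 1ξ₁ / (2ξ₂) = 4.3 → ξ₁ = 8.6 ξ₂.
Substitute: (2·8.6 + 1) ξ₂ = 177.1 → ξ₂ = 9.732 mol, ξ₁ = 83.69 mol.
Outlet amounts (n = n₀ + Σ ν·ξ):
  E: 216 − 2(83.69) − 1(9.732) = 38.88
  G: 0 + 1(83.69) = 83.69
  B: 0 + 2(9.732) = 19.46
  A: 0 + 2(9.732) = 19.46

83.7 mol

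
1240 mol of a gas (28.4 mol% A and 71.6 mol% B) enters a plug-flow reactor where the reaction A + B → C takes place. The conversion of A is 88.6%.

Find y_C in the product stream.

0.336

A reacted = 0.886 × 352.2 = 312 mol; ν_A = −1, so ξ = 312/1 = 312 mol.
Outlet amounts (n = n₀ + ν ξ):
  A: 352.2 − 1(312) = 40.15
  B: 887.8 − 1(312) = 575.8
  C: 0 + 1(312) = 312
Total out = 928 mol; y_C = 312 / 928 = 0.3362.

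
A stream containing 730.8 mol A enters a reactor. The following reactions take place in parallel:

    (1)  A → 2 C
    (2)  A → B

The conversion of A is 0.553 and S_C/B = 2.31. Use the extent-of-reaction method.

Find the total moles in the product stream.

947 mol

Conversion of A: A consumed = 0.553 × 730.8 = 404.1 mol = 1ξ₁ + 1ξ₂.
Selectivity: 2ξ₁ / (1ξ₂) = 2.31 → ξ₁ = 1.155 ξ₂.
Substitute: (1·1.155 + 1) ξ₂ = 404.1 → ξ₂ = 187.5 mol, ξ₁ = 216.6 mol.
Outlet amounts (n = n₀ + Σ ν·ξ):
  A: 730.8 − 1(216.6) − 1(187.5) = 326.7
  C: 0 + 2(216.6) = 433.2
  B: 0 + 1(187.5) = 187.5
Total out = 326.7 + 433.2 + 187.5 = 947.4 mol.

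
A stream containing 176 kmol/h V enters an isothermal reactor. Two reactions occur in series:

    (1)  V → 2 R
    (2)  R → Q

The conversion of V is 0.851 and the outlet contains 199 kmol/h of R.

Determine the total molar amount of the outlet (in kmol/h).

Conversion of V: V consumed = 1ξ₁ = 0.851 × 176 → ξ₁ = 149.8 kmol/h.
R balance: n_R = 0 + 2ξ₁ − 1ξ₂ = 199 → ξ₂ = (2·149.8 − 199)/1 = 100.6 kmol/h.
Outlet amounts (n = n₀ + Σ ν·ξ):
  V: 176 − 1(149.8) = 26.22
  R: 0 + 2(149.8) − 1(100.6) = 199
  Q: 0 + 1(100.6) = 100.6
Total out = 26.22 + 199 + 100.6 = 325.8 kmol/h.

326 kmol/h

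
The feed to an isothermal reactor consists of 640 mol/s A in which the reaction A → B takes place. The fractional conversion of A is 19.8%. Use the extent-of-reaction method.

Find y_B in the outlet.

A reacted = 0.198 × 640 = 126.7 mol/s; ν_A = −1, so ξ = 126.7/1 = 126.7 mol/s.
Outlet amounts (n = n₀ + ν ξ):
  A: 640 − 1(126.7) = 513.3
  B: 0 + 1(126.7) = 126.7
Total out = 640 mol/s; y_B = 126.7 / 640 = 0.198.

0.198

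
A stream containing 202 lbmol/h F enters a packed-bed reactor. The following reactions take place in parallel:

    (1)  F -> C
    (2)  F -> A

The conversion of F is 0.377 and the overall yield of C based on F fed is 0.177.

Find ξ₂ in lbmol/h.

ξ₂ = 40.4 lbmol/h

Yield of C: 1ξ₁ / 202 = 0.177 → ξ₁ = 35.75 lbmol/h.
Conversion of F: 1ξ₁ + 1ξ₂ = 0.377 × 202 = 76.15 → ξ₂ = 40.4 lbmol/h.
Outlet amounts (n = n₀ + Σ ν·ξ):
  F: 202 − 1(35.75) − 1(40.4) = 125.8
  C: 0 + 1(35.75) = 35.75
  A: 0 + 1(40.4) = 40.4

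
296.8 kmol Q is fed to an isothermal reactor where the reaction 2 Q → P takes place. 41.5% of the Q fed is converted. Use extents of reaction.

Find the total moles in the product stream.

Q reacted = 0.415 × 296.8 = 123.2 kmol; ν_Q = −2, so ξ = 123.2/2 = 61.59 kmol.
Outlet amounts (n = n₀ + ν ξ):
  Q: 296.8 − 2(61.59) = 173.6
  P: 0 + 1(61.59) = 61.59
Total out = 173.6 + 61.59 = 235.2 kmol.

235 kmol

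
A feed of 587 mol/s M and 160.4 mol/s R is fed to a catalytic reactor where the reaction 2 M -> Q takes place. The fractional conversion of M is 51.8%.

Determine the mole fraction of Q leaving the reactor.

0.255

M reacted = 0.518 × 587 = 304.1 mol/s; ν_M = −2, so ξ = 304.1/2 = 152 mol/s.
Outlet amounts (n = n₀ + ν ξ):
  M: 587 − 2(152) = 282.9
  Q: 0 + 1(152) = 152
  R: 160.4 (inert)
Total out = 595.4 mol/s; y_Q = 152 / 595.4 = 0.2554.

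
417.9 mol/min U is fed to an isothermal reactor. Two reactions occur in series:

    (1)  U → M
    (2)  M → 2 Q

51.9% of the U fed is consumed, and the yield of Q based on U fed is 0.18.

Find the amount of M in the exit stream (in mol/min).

Conversion of U: U consumed = 1ξ₁ = 0.519 × 417.9 → ξ₁ = 216.9 mol/min.
Yield of Q: 2ξ₂ / 417.9 = 0.18 → ξ₂ = 37.61 mol/min.
Outlet amounts (n = n₀ + Σ ν·ξ):
  U: 417.9 − 1(216.9) = 201
  M: 0 + 1(216.9) − 1(37.61) = 179.3
  Q: 0 + 2(37.61) = 75.22

179 mol/min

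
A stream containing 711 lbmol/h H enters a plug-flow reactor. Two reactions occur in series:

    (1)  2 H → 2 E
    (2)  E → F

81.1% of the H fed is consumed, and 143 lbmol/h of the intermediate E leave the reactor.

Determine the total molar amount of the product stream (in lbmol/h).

711 lbmol/h

Conversion of H: H consumed = 2ξ₁ = 0.811 × 711 → ξ₁ = 288.3 lbmol/h.
E balance: n_E = 0 + 2ξ₁ − 1ξ₂ = 143 → ξ₂ = (2·288.3 − 143)/1 = 433.6 lbmol/h.
Outlet amounts (n = n₀ + Σ ν·ξ):
  H: 711 − 2(288.3) = 134.4
  E: 0 + 2(288.3) − 1(433.6) = 143
  F: 0 + 1(433.6) = 433.6
Total out = 134.4 + 143 + 433.6 = 711 lbmol/h.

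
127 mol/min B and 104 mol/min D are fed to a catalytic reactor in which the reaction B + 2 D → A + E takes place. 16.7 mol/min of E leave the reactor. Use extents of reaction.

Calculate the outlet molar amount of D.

For E: n = n₀ + 1ξ → 16.7 = 0 + 1ξ, giving ξ = 16.7 mol/min.
Outlet amounts (n = n₀ + ν ξ):
  B: 127 − 1(16.7) = 110.3
  D: 104 − 2(16.7) = 70.6
  A: 0 + 1(16.7) = 16.7
  E: 0 + 1(16.7) = 16.7

70.6 mol/min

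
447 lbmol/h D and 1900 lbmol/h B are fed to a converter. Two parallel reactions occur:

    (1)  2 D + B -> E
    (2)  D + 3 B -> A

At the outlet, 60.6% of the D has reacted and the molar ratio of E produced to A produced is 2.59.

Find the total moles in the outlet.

Conversion of D: D consumed = 0.606 × 447 = 270.9 lbmol/h = 2ξ₁ + 1ξ₂.
Selectivity: 1ξ₁ / (1ξ₂) = 2.59 → ξ₁ = 2.59 ξ₂.
Substitute: (2·2.59 + 1) ξ₂ = 270.9 → ξ₂ = 43.83 lbmol/h, ξ₁ = 113.5 lbmol/h.
Outlet amounts (n = n₀ + Σ ν·ξ):
  D: 447 − 2(113.5) − 1(43.83) = 176.1
  B: 1900 − 1(113.5) − 3(43.83) = 1655
  E: 0 + 1(113.5) = 113.5
  A: 0 + 1(43.83) = 43.83
Total out = 176.1 + 1655 + 113.5 + 43.83 = 1988 lbmol/h.

1990 lbmol/h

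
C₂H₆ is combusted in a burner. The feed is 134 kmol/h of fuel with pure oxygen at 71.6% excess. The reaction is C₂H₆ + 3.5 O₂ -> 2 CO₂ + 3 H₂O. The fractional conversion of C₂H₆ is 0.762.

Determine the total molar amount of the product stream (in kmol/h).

Stoichiometric O₂ = 3.5 × 134 = 469 kmol/h; O₂ fed = 469 × 1.716 = 804.8 kmol/h.
Fuel reacted = 0.762 × 134 → ξ = 102.1 kmol/h.
Outlet (n = n₀ + ν ξ):
  C₂H₆: 134 − 1(102.1) = 31.89
  O₂: 804.8 − 3.5(102.1) = 447.4
  CO₂: 0 + 2(102.1) = 204.2
  H₂O: 0 + 3(102.1) = 306.3
Total out = 31.89 + 447.4 + 204.2 + 306.3 = 989.9 kmol/h.

990 kmol/h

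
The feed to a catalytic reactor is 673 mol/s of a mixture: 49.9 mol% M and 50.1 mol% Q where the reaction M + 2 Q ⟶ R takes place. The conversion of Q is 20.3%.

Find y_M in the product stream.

0.499

Q reacted = 0.203 × 337.2 = 68.45 mol/s; ν_Q = −2, so ξ = 68.45/2 = 34.22 mol/s.
Outlet amounts (n = n₀ + ν ξ):
  M: 335.8 − 1(34.22) = 301.6
  Q: 337.2 − 2(34.22) = 268.7
  R: 0 + 1(34.22) = 34.22
Total out = 604.6 mol/s; y_M = 301.6 / 604.6 = 0.4989.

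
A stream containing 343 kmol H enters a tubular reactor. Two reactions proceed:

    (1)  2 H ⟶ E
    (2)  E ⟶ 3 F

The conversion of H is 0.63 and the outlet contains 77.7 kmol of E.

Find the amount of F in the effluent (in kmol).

91 kmol

Conversion of H: H consumed = 2ξ₁ = 0.63 × 343 → ξ₁ = 108 kmol.
E balance: n_E = 0 + 1ξ₁ − 1ξ₂ = 77.7 → ξ₂ = (1·108 − 77.7)/1 = 30.34 kmol.
Outlet amounts (n = n₀ + Σ ν·ξ):
  H: 343 − 2(108) = 126.9
  E: 0 + 1(108) − 1(30.34) = 77.7
  F: 0 + 3(30.34) = 91.03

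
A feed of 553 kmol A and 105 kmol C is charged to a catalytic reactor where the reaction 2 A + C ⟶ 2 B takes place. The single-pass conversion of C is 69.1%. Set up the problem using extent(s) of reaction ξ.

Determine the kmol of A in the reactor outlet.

408 kmol

C reacted = 0.691 × 105 = 72.55 kmol; ν_C = −1, so ξ = 72.55/1 = 72.55 kmol.
Outlet amounts (n = n₀ + ν ξ):
  A: 553 − 2(72.55) = 407.9
  C: 105 − 1(72.55) = 32.45
  B: 0 + 2(72.55) = 145.1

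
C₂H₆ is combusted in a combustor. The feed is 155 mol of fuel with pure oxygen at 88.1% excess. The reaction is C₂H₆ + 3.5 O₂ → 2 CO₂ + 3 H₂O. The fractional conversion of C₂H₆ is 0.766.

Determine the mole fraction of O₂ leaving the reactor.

0.49

Stoichiometric O₂ = 3.5 × 155 = 542.5 mol; O₂ fed = 542.5 × 1.881 = 1020 mol.
Fuel reacted = 0.766 × 155 → ξ = 118.7 mol.
Outlet (n = n₀ + ν ξ):
  C₂H₆: 155 − 1(118.7) = 36.27
  O₂: 1020 − 3.5(118.7) = 604.9
  CO₂: 0 + 2(118.7) = 237.5
  H₂O: 0 + 3(118.7) = 356.2
Total out = 1235 mol; y_O₂ = 604.9 / 1235 = 0.4899.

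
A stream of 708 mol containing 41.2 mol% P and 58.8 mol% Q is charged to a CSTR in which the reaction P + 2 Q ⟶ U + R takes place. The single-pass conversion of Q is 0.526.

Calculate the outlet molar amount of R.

Q reacted = 0.526 × 416.3 = 219 mol; ν_Q = −2, so ξ = 219/2 = 109.5 mol.
Outlet amounts (n = n₀ + ν ξ):
  P: 291.7 − 1(109.5) = 182.2
  Q: 416.3 − 2(109.5) = 197.3
  U: 0 + 1(109.5) = 109.5
  R: 0 + 1(109.5) = 109.5

109 mol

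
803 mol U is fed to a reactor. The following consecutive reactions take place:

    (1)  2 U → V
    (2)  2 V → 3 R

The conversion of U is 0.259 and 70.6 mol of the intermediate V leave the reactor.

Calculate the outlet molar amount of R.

50.1 mol

Conversion of U: U consumed = 2ξ₁ = 0.259 × 803 → ξ₁ = 104 mol.
V balance: n_V = 0 + 1ξ₁ − 2ξ₂ = 70.6 → ξ₂ = (1·104 − 70.6)/2 = 16.69 mol.
Outlet amounts (n = n₀ + Σ ν·ξ):
  U: 803 − 2(104) = 595
  V: 0 + 1(104) − 2(16.69) = 70.6
  R: 0 + 3(16.69) = 50.08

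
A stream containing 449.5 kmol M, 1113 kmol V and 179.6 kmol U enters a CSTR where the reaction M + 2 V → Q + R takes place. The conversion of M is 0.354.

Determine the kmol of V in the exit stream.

M reacted = 0.354 × 449.5 = 159.1 kmol; ν_M = −1, so ξ = 159.1/1 = 159.1 kmol.
Outlet amounts (n = n₀ + ν ξ):
  M: 449.5 − 1(159.1) = 290.4
  V: 1113 − 2(159.1) = 794.8
  Q: 0 + 1(159.1) = 159.1
  R: 0 + 1(159.1) = 159.1
  U: 179.6 (inert)

795 kmol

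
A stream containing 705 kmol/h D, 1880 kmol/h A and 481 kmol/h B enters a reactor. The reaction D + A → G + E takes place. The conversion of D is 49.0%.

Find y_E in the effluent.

0.113

D reacted = 0.49 × 705 = 345.4 kmol/h; ν_D = −1, so ξ = 345.4/1 = 345.4 kmol/h.
Outlet amounts (n = n₀ + ν ξ):
  D: 705 − 1(345.4) = 359.6
  A: 1880 − 1(345.4) = 1535
  G: 0 + 1(345.4) = 345.4
  E: 0 + 1(345.4) = 345.4
  B: 481 (inert)
Total out = 3066 kmol/h; y_E = 345.4 / 3066 = 0.1127.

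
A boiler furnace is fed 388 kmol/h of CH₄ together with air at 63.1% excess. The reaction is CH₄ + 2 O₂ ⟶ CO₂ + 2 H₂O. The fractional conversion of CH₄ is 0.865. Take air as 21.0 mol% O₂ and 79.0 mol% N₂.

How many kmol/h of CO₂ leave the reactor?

Stoichiometric O₂ = 2 × 388 = 776 kmol/h; O₂ fed = 776 × 1.631 = 1266 kmol/h.
N₂ fed = 1266 × 79/21 = 4761 kmol/h.
Fuel reacted = 0.865 × 388 → ξ = 335.6 kmol/h.
Outlet (n = n₀ + ν ξ):
  CH₄: 388 − 1(335.6) = 52.38
  O₂: 1266 − 2(335.6) = 594.4
  N₂: 4761 (inert)
  CO₂: 0 + 1(335.6) = 335.6
  H₂O: 0 + 2(335.6) = 671.2

336 kmol/h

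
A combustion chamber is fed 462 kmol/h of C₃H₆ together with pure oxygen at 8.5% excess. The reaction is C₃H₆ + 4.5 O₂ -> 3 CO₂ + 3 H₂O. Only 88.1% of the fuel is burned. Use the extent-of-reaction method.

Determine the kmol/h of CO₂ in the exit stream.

Stoichiometric O₂ = 4.5 × 462 = 2079 kmol/h; O₂ fed = 2079 × 1.085 = 2256 kmol/h.
Fuel reacted = 0.881 × 462 → ξ = 407 kmol/h.
Outlet (n = n₀ + ν ξ):
  C₃H₆: 462 − 1(407) = 54.98
  O₂: 2256 − 4.5(407) = 424.1
  CO₂: 0 + 3(407) = 1221
  H₂O: 0 + 3(407) = 1221

1220 kmol/h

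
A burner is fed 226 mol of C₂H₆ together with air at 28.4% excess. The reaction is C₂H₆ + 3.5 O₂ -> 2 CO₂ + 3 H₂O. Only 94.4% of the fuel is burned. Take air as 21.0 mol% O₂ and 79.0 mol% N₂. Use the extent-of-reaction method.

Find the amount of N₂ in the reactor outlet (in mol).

Stoichiometric O₂ = 3.5 × 226 = 791 mol; O₂ fed = 791 × 1.284 = 1016 mol.
N₂ fed = 1016 × 79/21 = 3821 mol.
Fuel reacted = 0.944 × 226 → ξ = 213.3 mol.
Outlet (n = n₀ + ν ξ):
  C₂H₆: 226 − 1(213.3) = 12.66
  O₂: 1016 − 3.5(213.3) = 268.9
  N₂: 3821 (inert)
  CO₂: 0 + 2(213.3) = 426.7
  H₂O: 0 + 3(213.3) = 640

3820 mol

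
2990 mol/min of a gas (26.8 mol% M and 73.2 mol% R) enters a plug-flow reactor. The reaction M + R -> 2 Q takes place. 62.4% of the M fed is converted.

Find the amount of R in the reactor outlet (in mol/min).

1690 mol/min

M reacted = 0.624 × 801.3 = 500 mol/min; ν_M = −1, so ξ = 500/1 = 500 mol/min.
Outlet amounts (n = n₀ + ν ξ):
  M: 801.3 − 1(500) = 301.3
  R: 2189 − 1(500) = 1689
  Q: 0 + 2(500) = 1000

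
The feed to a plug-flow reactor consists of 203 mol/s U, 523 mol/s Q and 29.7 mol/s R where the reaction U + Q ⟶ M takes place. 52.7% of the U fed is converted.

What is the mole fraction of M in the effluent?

0.165

U reacted = 0.527 × 203 = 107 mol/s; ν_U = −1, so ξ = 107/1 = 107 mol/s.
Outlet amounts (n = n₀ + ν ξ):
  U: 203 − 1(107) = 96.02
  Q: 523 − 1(107) = 416
  M: 0 + 1(107) = 107
  R: 29.7 (inert)
Total out = 648.7 mol/s; y_M = 107 / 648.7 = 0.1649.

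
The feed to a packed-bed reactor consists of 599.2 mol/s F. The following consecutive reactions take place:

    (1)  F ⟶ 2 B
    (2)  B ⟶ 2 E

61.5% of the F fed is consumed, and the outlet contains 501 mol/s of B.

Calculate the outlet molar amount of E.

Conversion of F: F consumed = 1ξ₁ = 0.615 × 599.2 → ξ₁ = 368.5 mol/s.
B balance: n_B = 0 + 2ξ₁ − 1ξ₂ = 501 → ξ₂ = (2·368.5 − 501)/1 = 236 mol/s.
Outlet amounts (n = n₀ + Σ ν·ξ):
  F: 599.2 − 1(368.5) = 230.7
  B: 0 + 2(368.5) − 1(236) = 501
  E: 0 + 2(236) = 472

472 mol/s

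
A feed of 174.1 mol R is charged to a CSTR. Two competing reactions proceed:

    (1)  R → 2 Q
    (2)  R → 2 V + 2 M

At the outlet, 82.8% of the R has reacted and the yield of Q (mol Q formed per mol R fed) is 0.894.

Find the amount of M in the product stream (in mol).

133 mol

Yield of Q: 2ξ₁ / 174.1 = 0.894 → ξ₁ = 77.82 mol.
Conversion of R: 1ξ₁ + 1ξ₂ = 0.828 × 174.1 = 144.2 → ξ₂ = 66.33 mol.
Outlet amounts (n = n₀ + Σ ν·ξ):
  R: 174.1 − 1(77.82) − 1(66.33) = 29.95
  Q: 0 + 2(77.82) = 155.6
  V: 0 + 2(66.33) = 132.7
  M: 0 + 2(66.33) = 132.7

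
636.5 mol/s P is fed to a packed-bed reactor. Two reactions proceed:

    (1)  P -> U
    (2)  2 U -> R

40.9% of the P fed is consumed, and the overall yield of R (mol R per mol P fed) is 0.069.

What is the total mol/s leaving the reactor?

Conversion of P: P consumed = 1ξ₁ = 0.409 × 636.5 → ξ₁ = 260.3 mol/s.
Yield of R: 1ξ₂ / 636.5 = 0.069 → ξ₂ = 43.92 mol/s.
Outlet amounts (n = n₀ + Σ ν·ξ):
  P: 636.5 − 1(260.3) = 376.2
  U: 0 + 1(260.3) − 2(43.92) = 172.5
  R: 0 + 1(43.92) = 43.92
Total out = 376.2 + 172.5 + 43.92 = 592.6 mol/s.

593 mol/s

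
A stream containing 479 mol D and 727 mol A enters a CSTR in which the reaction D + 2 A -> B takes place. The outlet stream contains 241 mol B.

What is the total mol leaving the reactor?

724 mol

For B: n = n₀ + 1ξ → 241 = 0 + 1ξ, giving ξ = 241 mol.
Outlet amounts (n = n₀ + ν ξ):
  D: 479 − 1(241) = 238
  A: 727 − 2(241) = 245
  B: 0 + 1(241) = 241
Total out = 238 + 245 + 241 = 724 mol.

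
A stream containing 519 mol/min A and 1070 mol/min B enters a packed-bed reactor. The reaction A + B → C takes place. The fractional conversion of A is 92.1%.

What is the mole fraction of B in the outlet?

A reacted = 0.921 × 519 = 478 mol/min; ν_A = −1, so ξ = 478/1 = 478 mol/min.
Outlet amounts (n = n₀ + ν ξ):
  A: 519 − 1(478) = 41
  B: 1070 − 1(478) = 592
  C: 0 + 1(478) = 478
Total out = 1111 mol/min; y_B = 592 / 1111 = 0.5329.

0.533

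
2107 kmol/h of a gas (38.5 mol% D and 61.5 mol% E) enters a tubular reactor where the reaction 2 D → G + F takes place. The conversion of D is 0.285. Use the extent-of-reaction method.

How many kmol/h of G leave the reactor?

116 kmol/h

D reacted = 0.285 × 811.2 = 231.2 kmol/h; ν_D = −2, so ξ = 231.2/2 = 115.6 kmol/h.
Outlet amounts (n = n₀ + ν ξ):
  D: 811.2 − 2(115.6) = 580
  G: 0 + 1(115.6) = 115.6
  F: 0 + 1(115.6) = 115.6
  E: 1296 (inert)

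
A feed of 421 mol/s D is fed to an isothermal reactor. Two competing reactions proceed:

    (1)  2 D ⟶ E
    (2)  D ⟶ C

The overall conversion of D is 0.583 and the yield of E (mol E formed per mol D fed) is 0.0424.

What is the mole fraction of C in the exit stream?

Yield of E: 1ξ₁ / 421 = 0.0424 → ξ₁ = 17.85 mol/s.
Conversion of D: 2ξ₁ + 1ξ₂ = 0.583 × 421 = 245.4 → ξ₂ = 209.7 mol/s.
Outlet amounts (n = n₀ + Σ ν·ξ):
  D: 421 − 2(17.85) − 1(209.7) = 175.6
  E: 0 + 1(17.85) = 17.85
  C: 0 + 1(209.7) = 209.7
Total out = 403.1 mol/s; y_C = 209.7 / 403.1 = 0.5203.

0.52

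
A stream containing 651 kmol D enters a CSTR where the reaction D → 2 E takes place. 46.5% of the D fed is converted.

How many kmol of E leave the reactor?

605 kmol

D reacted = 0.465 × 651 = 302.7 kmol; ν_D = −1, so ξ = 302.7/1 = 302.7 kmol.
Outlet amounts (n = n₀ + ν ξ):
  D: 651 − 1(302.7) = 348.3
  E: 0 + 2(302.7) = 605.4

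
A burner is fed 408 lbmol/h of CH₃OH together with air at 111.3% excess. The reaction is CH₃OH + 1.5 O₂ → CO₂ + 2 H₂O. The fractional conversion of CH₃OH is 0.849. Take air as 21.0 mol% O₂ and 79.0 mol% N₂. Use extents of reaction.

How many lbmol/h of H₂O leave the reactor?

693 lbmol/h

Stoichiometric O₂ = 1.5 × 408 = 612 lbmol/h; O₂ fed = 612 × 2.113 = 1293 lbmol/h.
N₂ fed = 1293 × 79/21 = 4865 lbmol/h.
Fuel reacted = 0.849 × 408 → ξ = 346.4 lbmol/h.
Outlet (n = n₀ + ν ξ):
  CH₃OH: 408 − 1(346.4) = 61.61
  O₂: 1293 − 1.5(346.4) = 773.6
  N₂: 4865 (inert)
  CO₂: 0 + 1(346.4) = 346.4
  H₂O: 0 + 2(346.4) = 692.8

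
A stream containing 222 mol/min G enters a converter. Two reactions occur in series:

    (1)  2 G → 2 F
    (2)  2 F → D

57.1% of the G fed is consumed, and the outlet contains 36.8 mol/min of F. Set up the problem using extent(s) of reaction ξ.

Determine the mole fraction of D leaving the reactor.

Conversion of G: G consumed = 2ξ₁ = 0.571 × 222 → ξ₁ = 63.38 mol/min.
F balance: n_F = 0 + 2ξ₁ − 2ξ₂ = 36.8 → ξ₂ = (2·63.38 − 36.8)/2 = 44.98 mol/min.
Outlet amounts (n = n₀ + Σ ν·ξ):
  G: 222 − 2(63.38) = 95.24
  F: 0 + 2(63.38) − 2(44.98) = 36.8
  D: 0 + 1(44.98) = 44.98
Total out = 177 mol/min; y_D = 44.98 / 177 = 0.2541.

0.254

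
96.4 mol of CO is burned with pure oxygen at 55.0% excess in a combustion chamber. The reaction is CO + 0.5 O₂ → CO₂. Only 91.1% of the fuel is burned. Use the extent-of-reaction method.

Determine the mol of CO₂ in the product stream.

Stoichiometric O₂ = 0.5 × 96.4 = 48.2 mol; O₂ fed = 48.2 × 1.550 = 74.71 mol.
Fuel reacted = 0.911 × 96.4 → ξ = 87.82 mol.
Outlet (n = n₀ + ν ξ):
  CO: 96.4 − 1(87.82) = 8.58
  O₂: 74.71 − 0.5(87.82) = 30.8
  CO₂: 0 + 1(87.82) = 87.82

87.8 mol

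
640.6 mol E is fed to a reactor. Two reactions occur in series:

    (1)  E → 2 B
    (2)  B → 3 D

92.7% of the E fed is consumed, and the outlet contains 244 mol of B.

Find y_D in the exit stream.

0.907

Conversion of E: E consumed = 1ξ₁ = 0.927 × 640.6 → ξ₁ = 593.8 mol.
B balance: n_B = 0 + 2ξ₁ − 1ξ₂ = 244 → ξ₂ = (2·593.8 − 244)/1 = 943.7 mol.
Outlet amounts (n = n₀ + Σ ν·ξ):
  E: 640.6 − 1(593.8) = 46.76
  B: 0 + 2(593.8) − 1(943.7) = 244
  D: 0 + 3(943.7) = 2831
Total out = 3122 mol; y_D = 2831 / 3122 = 0.9069.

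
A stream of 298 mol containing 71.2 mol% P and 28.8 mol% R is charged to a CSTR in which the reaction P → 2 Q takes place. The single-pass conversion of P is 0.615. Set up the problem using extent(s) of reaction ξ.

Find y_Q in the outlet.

0.609

P reacted = 0.615 × 212.2 = 130.5 mol; ν_P = −1, so ξ = 130.5/1 = 130.5 mol.
Outlet amounts (n = n₀ + ν ξ):
  P: 212.2 − 1(130.5) = 81.69
  Q: 0 + 2(130.5) = 261
  R: 85.82 (inert)
Total out = 428.5 mol; y_Q = 261 / 428.5 = 0.6091.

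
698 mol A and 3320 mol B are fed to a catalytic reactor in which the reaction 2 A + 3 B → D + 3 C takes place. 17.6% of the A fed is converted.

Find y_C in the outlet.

0.0466

A reacted = 0.176 × 698 = 122.8 mol; ν_A = −2, so ξ = 122.8/2 = 61.42 mol.
Outlet amounts (n = n₀ + ν ξ):
  A: 698 − 2(61.42) = 575.2
  B: 3320 − 3(61.42) = 3136
  D: 0 + 1(61.42) = 61.42
  C: 0 + 3(61.42) = 184.3
Total out = 3957 mol; y_C = 184.3 / 3957 = 0.04657.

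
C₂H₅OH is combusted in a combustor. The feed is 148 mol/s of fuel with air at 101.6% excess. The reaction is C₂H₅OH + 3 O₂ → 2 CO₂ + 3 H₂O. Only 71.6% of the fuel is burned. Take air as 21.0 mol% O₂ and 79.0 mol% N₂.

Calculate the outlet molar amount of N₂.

Stoichiometric O₂ = 3 × 148 = 444 mol/s; O₂ fed = 444 × 2.016 = 895.1 mol/s.
N₂ fed = 895.1 × 79/21 = 3367 mol/s.
Fuel reacted = 0.716 × 148 → ξ = 106 mol/s.
Outlet (n = n₀ + ν ξ):
  C₂H₅OH: 148 − 1(106) = 42.03
  O₂: 895.1 − 3(106) = 577.2
  N₂: 3367 (inert)
  CO₂: 0 + 2(106) = 211.9
  H₂O: 0 + 3(106) = 317.9

3370 mol/s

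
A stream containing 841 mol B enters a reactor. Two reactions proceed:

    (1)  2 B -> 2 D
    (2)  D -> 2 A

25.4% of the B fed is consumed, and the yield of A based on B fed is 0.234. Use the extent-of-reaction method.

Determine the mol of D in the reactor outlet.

115 mol

Conversion of B: B consumed = 2ξ₁ = 0.254 × 841 → ξ₁ = 106.8 mol.
Yield of A: 2ξ₂ / 841 = 0.234 → ξ₂ = 98.4 mol.
Outlet amounts (n = n₀ + Σ ν·ξ):
  B: 841 − 2(106.8) = 627.4
  D: 0 + 2(106.8) − 1(98.4) = 115.2
  A: 0 + 2(98.4) = 196.8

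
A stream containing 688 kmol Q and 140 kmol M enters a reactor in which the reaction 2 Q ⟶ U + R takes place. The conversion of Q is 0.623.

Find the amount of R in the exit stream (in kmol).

214 kmol

Q reacted = 0.623 × 688 = 428.6 kmol; ν_Q = −2, so ξ = 428.6/2 = 214.3 kmol.
Outlet amounts (n = n₀ + ν ξ):
  Q: 688 − 2(214.3) = 259.4
  U: 0 + 1(214.3) = 214.3
  R: 0 + 1(214.3) = 214.3
  M: 140 (inert)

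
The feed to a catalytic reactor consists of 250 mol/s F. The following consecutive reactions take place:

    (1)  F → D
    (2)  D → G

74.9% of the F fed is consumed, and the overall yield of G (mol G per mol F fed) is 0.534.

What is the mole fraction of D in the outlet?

0.215

Conversion of F: F consumed = 1ξ₁ = 0.749 × 250 → ξ₁ = 187.2 mol/s.
Yield of G: 1ξ₂ / 250 = 0.534 → ξ₂ = 133.5 mol/s.
Outlet amounts (n = n₀ + Σ ν·ξ):
  F: 250 − 1(187.2) = 62.75
  D: 0 + 1(187.2) − 1(133.5) = 53.75
  G: 0 + 1(133.5) = 133.5
Total out = 250 mol/s; y_D = 53.75 / 250 = 0.215.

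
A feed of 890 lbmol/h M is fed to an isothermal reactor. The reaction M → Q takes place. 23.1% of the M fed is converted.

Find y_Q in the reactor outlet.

M reacted = 0.231 × 890 = 205.6 lbmol/h; ν_M = −1, so ξ = 205.6/1 = 205.6 lbmol/h.
Outlet amounts (n = n₀ + ν ξ):
  M: 890 − 1(205.6) = 684.4
  Q: 0 + 1(205.6) = 205.6
Total out = 890 lbmol/h; y_Q = 205.6 / 890 = 0.231.

0.231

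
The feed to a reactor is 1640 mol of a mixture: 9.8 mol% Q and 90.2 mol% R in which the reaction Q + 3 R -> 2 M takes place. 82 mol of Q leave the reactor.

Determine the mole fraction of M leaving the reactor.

0.106

For Q: n = n₀ − 1ξ → 82 = 160.7 − 1ξ, giving ξ = 78.72 mol.
Outlet amounts (n = n₀ + ν ξ):
  Q: 160.7 − 1(78.72) = 82
  R: 1479 − 3(78.72) = 1243
  M: 0 + 2(78.72) = 157.4
Total out = 1483 mol; y_M = 157.4 / 1483 = 0.1062.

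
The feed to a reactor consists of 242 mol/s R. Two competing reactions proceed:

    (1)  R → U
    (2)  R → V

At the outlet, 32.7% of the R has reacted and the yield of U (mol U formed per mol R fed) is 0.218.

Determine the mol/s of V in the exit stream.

Yield of U: 1ξ₁ / 242 = 0.218 → ξ₁ = 52.76 mol/s.
Conversion of R: 1ξ₁ + 1ξ₂ = 0.327 × 242 = 79.13 → ξ₂ = 26.38 mol/s.
Outlet amounts (n = n₀ + Σ ν·ξ):
  R: 242 − 1(52.76) − 1(26.38) = 162.9
  U: 0 + 1(52.76) = 52.76
  V: 0 + 1(26.38) = 26.38

26.4 mol/s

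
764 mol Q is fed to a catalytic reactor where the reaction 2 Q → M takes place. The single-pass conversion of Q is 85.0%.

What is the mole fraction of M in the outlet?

Q reacted = 0.85 × 764 = 649.4 mol; ν_Q = −2, so ξ = 649.4/2 = 324.7 mol.
Outlet amounts (n = n₀ + ν ξ):
  Q: 764 − 2(324.7) = 114.6
  M: 0 + 1(324.7) = 324.7
Total out = 439.3 mol; y_M = 324.7 / 439.3 = 0.7391.

0.739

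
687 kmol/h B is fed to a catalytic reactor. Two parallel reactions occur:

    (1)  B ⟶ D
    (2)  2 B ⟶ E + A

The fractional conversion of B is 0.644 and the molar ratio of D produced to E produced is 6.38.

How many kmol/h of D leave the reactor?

337 kmol/h

Conversion of B: B consumed = 0.644 × 687 = 442.4 kmol/h = 1ξ₁ + 2ξ₂.
Selectivity: 1ξ₁ / (1ξ₂) = 6.38 → ξ₁ = 6.38 ξ₂.
Substitute: (1·6.38 + 2) ξ₂ = 442.4 → ξ₂ = 52.8 kmol/h, ξ₁ = 336.8 kmol/h.
Outlet amounts (n = n₀ + Σ ν·ξ):
  B: 687 − 1(336.8) − 2(52.8) = 244.6
  D: 0 + 1(336.8) = 336.8
  E: 0 + 1(52.8) = 52.8
  A: 0 + 1(52.8) = 52.8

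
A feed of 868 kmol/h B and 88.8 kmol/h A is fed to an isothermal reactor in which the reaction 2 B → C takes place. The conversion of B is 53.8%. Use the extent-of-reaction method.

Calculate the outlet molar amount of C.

B reacted = 0.538 × 868 = 467 kmol/h; ν_B = −2, so ξ = 467/2 = 233.5 kmol/h.
Outlet amounts (n = n₀ + ν ξ):
  B: 868 − 2(233.5) = 401
  C: 0 + 1(233.5) = 233.5
  A: 88.8 (inert)

233 kmol/h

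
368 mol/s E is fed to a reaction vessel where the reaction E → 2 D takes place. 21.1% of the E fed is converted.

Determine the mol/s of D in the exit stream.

E reacted = 0.211 × 368 = 77.65 mol/s; ν_E = −1, so ξ = 77.65/1 = 77.65 mol/s.
Outlet amounts (n = n₀ + ν ξ):
  E: 368 − 1(77.65) = 290.4
  D: 0 + 2(77.65) = 155.3

155 mol/s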